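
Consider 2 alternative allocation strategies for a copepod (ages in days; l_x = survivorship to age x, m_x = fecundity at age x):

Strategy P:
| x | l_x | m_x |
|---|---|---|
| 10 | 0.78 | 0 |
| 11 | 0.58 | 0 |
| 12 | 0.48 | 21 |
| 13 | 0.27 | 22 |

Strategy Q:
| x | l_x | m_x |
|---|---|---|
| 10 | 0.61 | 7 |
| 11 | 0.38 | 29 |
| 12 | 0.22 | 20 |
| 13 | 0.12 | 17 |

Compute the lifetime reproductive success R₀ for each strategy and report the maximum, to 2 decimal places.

21.73

Strategy P: R₀ = 0.78×0 + 0.58×0 + 0.48×21 + 0.27×22 = 16.0200
Strategy Q: R₀ = 0.61×7 + 0.38×29 + 0.22×20 + 0.12×17 = 21.7300
Highest R₀: strategy Q with 21.7300.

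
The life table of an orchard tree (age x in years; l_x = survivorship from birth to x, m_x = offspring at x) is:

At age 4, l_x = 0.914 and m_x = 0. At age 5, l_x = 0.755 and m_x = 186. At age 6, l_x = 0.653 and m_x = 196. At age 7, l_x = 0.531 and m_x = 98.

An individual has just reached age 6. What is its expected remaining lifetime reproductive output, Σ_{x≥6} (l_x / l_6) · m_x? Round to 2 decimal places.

l_6 = 0.653. Conditional survival from age 6 to x is l_x / l_6.
  x=6: (0.653/0.653) × 196 = 196.0000
  x=7: (0.531/0.653) × 98 = 79.6907
Sum = 196.0000 + 79.6907 = 275.6907

275.69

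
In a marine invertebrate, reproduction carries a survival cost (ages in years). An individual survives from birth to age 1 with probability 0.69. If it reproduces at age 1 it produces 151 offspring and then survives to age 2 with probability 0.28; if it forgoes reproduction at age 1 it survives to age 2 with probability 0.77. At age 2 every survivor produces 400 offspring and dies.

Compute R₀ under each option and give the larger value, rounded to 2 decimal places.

212.52

breed at age 1: R₀ = 0.69 × (151 + 0.28 × 400) = 0.69 × 263.0000 = 181.4700
delay to age 2: R₀ = 0.69 × (0.77 × 400) = 0.69 × 308.0000 = 212.5200
Higher: delay to age 2 (212.5200).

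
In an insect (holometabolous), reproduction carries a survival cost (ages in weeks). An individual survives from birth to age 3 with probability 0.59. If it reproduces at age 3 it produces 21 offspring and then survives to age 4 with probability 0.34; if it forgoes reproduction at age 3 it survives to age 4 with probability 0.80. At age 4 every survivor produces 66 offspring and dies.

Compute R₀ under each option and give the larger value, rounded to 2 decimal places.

breed at age 3: R₀ = 0.59 × (21 + 0.34 × 66) = 0.59 × 43.4400 = 25.6296
delay to age 4: R₀ = 0.59 × (0.80 × 66) = 0.59 × 52.8000 = 31.1520
Higher: delay to age 4 (31.1520).

31.15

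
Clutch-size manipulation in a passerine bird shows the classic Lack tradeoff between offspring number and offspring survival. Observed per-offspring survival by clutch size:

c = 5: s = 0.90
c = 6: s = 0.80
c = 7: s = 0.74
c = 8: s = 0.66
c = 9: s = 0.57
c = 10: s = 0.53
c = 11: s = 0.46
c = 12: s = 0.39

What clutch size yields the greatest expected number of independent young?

Expected independent young = c × s(c):
  c=5: 5 × 0.90 = 4.500
  c=6: 6 × 0.80 = 4.800
  c=7: 7 × 0.74 = 5.180
  c=8: 8 × 0.66 = 5.280
  c=9: 9 × 0.57 = 5.130
  c=10: 10 × 0.53 = 5.300
  c=11: 11 × 0.46 = 5.060
  c=12: 12 × 0.39 = 4.680
Maximum at c = 10 (5.300 independent young).

10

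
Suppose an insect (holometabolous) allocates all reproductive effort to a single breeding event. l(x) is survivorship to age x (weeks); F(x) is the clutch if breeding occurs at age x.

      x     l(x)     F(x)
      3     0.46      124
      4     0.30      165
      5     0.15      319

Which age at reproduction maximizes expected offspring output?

Expected offspring if breeding at age x = l(x) × F(x):
  age 3: 0.46 × 124 = 57.040
  age 4: 0.30 × 165 = 49.500
  age 5: 0.15 × 319 = 47.850
Maximum at age 3 (57.040).

3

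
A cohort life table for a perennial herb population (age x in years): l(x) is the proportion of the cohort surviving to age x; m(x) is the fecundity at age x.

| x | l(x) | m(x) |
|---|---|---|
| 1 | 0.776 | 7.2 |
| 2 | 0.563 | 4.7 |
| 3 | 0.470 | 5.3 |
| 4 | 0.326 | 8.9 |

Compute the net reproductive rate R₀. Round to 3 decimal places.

13.626

R₀ = Σ l(x) m(x):
  age 1: 0.776 × 7.2 = 5.5872
  age 2: 0.563 × 4.7 = 2.6461
  age 3: 0.470 × 5.3 = 2.4910
  age 4: 0.326 × 8.9 = 2.9014
R₀ = 5.5872 + 2.6461 + 2.4910 + 2.9014 = 13.6257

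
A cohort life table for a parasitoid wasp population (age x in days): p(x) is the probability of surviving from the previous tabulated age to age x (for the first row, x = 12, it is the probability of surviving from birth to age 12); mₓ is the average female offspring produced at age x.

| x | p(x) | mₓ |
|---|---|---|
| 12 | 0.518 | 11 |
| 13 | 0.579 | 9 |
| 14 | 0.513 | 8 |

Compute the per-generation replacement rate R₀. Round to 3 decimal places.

9.628

Survivorship from birth: l_x = p_12·p_13·…·p_x.
  l_12 = 0.51800
  l_13 = 0.29992
  l_14 = 0.15386
R₀ = Σ l_x mₓ:
  age 12: 0.51800 × 11 = 5.6980
  age 13: 0.29992 × 9 = 2.6993
  age 14: 0.15386 × 8 = 1.2309
R₀ = 5.6980 + 2.6993 + 1.2309 = 9.6282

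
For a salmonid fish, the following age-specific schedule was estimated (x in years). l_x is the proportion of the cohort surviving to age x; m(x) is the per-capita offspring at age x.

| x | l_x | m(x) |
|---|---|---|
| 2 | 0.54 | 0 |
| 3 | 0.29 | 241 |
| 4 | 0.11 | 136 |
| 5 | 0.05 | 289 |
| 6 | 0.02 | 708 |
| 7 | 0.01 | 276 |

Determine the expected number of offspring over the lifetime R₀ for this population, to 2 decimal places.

R₀ = Σ l_x m(x):
  age 2: 0.54 × 0 = 0.0000
  age 3: 0.29 × 241 = 69.8900
  age 4: 0.11 × 136 = 14.9600
  age 5: 0.05 × 289 = 14.4500
  age 6: 0.02 × 708 = 14.1600
  age 7: 0.01 × 276 = 2.7600
R₀ = 0.0000 + 69.8900 + 14.9600 + 14.4500 + 14.1600 + 2.7600 = 116.2200

116.22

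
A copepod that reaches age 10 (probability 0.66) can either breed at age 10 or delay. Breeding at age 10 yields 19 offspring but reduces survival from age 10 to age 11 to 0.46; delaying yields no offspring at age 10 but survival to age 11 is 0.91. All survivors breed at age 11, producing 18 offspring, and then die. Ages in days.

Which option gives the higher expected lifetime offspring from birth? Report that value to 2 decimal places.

breed at age 10: R₀ = 0.66 × (19 + 0.46 × 18) = 0.66 × 27.2800 = 18.0048
delay to age 11: R₀ = 0.66 × (0.91 × 18) = 0.66 × 16.3800 = 10.8108
Higher: breed at age 10 (18.0048).

18.00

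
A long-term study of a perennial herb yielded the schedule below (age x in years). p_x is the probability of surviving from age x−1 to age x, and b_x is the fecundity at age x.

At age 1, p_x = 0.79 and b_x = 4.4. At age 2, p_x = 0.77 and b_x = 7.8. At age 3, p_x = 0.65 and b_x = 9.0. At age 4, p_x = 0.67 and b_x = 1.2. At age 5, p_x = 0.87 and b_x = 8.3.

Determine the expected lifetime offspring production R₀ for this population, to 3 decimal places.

14.010

Survivorship from birth: l_x = p_1·p_2·…·p_x.
  l_1 = 0.79000
  l_2 = 0.60830
  l_3 = 0.39540
  l_4 = 0.26491
  l_5 = 0.23048
R₀ = Σ l_x b_x:
  age 1: 0.79000 × 4.4 = 3.4760
  age 2: 0.60830 × 7.8 = 4.7447
  age 3: 0.39540 × 9.0 = 3.5586
  age 4: 0.26491 × 1.2 = 0.3179
  age 5: 0.23048 × 8.3 = 1.9130
R₀ = 3.4760 + 4.7447 + 3.5586 + 0.3179 + 1.9130 = 14.0102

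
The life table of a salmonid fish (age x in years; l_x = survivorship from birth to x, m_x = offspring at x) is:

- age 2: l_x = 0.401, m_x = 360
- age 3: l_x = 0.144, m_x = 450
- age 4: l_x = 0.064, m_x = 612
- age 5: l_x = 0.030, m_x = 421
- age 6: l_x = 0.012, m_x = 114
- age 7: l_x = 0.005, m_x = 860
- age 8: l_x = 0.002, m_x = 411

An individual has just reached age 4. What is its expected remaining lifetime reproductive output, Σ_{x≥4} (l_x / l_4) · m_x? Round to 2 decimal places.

910.75

l_4 = 0.064. Conditional survival from age 4 to x is l_x / l_4.
  x=4: (0.064/0.064) × 612 = 612.0000
  x=5: (0.030/0.064) × 421 = 197.3438
  x=6: (0.012/0.064) × 114 = 21.3750
  x=7: (0.005/0.064) × 860 = 67.1875
  x=8: (0.002/0.064) × 411 = 12.8438
Sum = 612.0000 + 197.3438 + 21.3750 + 67.1875 + 12.8438 = 910.7500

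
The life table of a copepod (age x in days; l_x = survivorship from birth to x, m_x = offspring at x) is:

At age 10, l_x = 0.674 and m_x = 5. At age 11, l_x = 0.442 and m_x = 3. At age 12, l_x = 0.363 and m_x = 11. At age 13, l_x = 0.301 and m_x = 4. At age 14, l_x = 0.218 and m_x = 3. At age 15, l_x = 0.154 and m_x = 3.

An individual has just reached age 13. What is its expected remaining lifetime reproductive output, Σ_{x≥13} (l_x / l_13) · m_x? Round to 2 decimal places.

l_13 = 0.301. Conditional survival from age 13 to x is l_x / l_13.
  x=13: (0.301/0.301) × 4 = 4.0000
  x=14: (0.218/0.301) × 3 = 2.1728
  x=15: (0.154/0.301) × 3 = 1.5349
Sum = 4.0000 + 2.1728 + 1.5349 = 7.7076

7.71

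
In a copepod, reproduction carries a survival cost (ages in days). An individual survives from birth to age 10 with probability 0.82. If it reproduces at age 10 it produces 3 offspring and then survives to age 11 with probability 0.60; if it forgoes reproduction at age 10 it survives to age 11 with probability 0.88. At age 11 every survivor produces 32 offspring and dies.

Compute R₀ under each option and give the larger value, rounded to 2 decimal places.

23.09

breed at age 10: R₀ = 0.82 × (3 + 0.60 × 32) = 0.82 × 22.2000 = 18.2040
delay to age 11: R₀ = 0.82 × (0.88 × 32) = 0.82 × 28.1600 = 23.0912
Higher: delay to age 11 (23.0912).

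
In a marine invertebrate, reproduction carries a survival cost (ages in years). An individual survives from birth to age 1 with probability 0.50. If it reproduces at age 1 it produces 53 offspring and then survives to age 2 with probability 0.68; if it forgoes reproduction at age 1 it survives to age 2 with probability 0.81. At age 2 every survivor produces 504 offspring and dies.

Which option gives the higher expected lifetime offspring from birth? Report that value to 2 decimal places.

breed at age 1: R₀ = 0.50 × (53 + 0.68 × 504) = 0.50 × 395.7200 = 197.8600
delay to age 2: R₀ = 0.50 × (0.81 × 504) = 0.50 × 408.2400 = 204.1200
Higher: delay to age 2 (204.1200).

204.12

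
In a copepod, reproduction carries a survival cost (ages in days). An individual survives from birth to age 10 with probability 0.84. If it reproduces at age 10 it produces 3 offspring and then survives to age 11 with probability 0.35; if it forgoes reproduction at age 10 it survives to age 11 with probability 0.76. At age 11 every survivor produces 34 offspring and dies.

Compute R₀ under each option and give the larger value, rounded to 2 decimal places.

breed at age 10: R₀ = 0.84 × (3 + 0.35 × 34) = 0.84 × 14.9000 = 12.5160
delay to age 11: R₀ = 0.84 × (0.76 × 34) = 0.84 × 25.8400 = 21.7056
Higher: delay to age 11 (21.7056).

21.71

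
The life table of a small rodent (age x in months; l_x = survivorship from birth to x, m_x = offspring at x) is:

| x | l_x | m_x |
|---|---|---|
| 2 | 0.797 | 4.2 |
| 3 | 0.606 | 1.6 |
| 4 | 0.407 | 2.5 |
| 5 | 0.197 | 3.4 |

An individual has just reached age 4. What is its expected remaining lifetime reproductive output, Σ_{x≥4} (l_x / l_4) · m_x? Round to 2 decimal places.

4.15

l_4 = 0.407. Conditional survival from age 4 to x is l_x / l_4.
  x=4: (0.407/0.407) × 2.5 = 2.5000
  x=5: (0.197/0.407) × 3.4 = 1.6457
Sum = 2.5000 + 1.6457 = 4.1457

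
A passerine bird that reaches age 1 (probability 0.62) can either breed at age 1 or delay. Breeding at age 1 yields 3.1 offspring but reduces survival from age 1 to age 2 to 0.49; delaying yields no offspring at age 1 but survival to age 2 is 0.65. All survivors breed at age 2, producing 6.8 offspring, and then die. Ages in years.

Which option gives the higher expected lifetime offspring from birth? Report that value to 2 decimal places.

breed at age 1: R₀ = 0.62 × (3.1 + 0.49 × 6.8) = 0.62 × 6.4320 = 3.9878
delay to age 2: R₀ = 0.62 × (0.65 × 6.8) = 0.62 × 4.4200 = 2.7404
Higher: breed at age 1 (3.9878).

3.99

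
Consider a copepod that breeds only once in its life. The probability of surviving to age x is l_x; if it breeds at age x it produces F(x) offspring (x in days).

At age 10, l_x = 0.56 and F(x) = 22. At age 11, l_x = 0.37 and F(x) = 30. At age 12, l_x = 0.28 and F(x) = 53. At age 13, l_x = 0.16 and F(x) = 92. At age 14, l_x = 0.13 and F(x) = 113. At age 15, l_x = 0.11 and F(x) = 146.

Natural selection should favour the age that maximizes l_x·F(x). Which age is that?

15

Expected offspring if breeding at age x = l_x × F(x):
  age 10: 0.56 × 22 = 12.320
  age 11: 0.37 × 30 = 11.100
  age 12: 0.28 × 53 = 14.840
  age 13: 0.16 × 92 = 14.720
  age 14: 0.13 × 113 = 14.690
  age 15: 0.11 × 146 = 16.060
Maximum at age 15 (16.060).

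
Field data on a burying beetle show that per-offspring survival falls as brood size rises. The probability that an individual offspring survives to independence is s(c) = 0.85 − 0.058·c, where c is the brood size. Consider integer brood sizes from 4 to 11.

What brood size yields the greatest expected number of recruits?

Expected recruits = c × s(c):
  c=4: 4 × 0.618 = 2.472
  c=5: 5 × 0.560 = 2.800
  c=6: 6 × 0.502 = 3.012
  c=7: 7 × 0.444 = 3.108
  c=8: 8 × 0.386 = 3.088
  c=9: 9 × 0.328 = 2.952
  c=10: 10 × 0.270 = 2.700
  c=11: 11 × 0.212 = 2.332
Maximum at c = 7 (3.108 recruits).

7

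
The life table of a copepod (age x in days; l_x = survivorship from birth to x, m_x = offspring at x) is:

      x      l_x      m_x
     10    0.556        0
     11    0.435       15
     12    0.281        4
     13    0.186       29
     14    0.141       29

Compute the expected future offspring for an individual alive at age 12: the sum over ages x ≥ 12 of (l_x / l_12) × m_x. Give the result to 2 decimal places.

l_12 = 0.281. Conditional survival from age 12 to x is l_x / l_12.
  x=12: (0.281/0.281) × 4 = 4.0000
  x=13: (0.186/0.281) × 29 = 19.1957
  x=14: (0.141/0.281) × 29 = 14.5516
Sum = 4.0000 + 19.1957 + 14.5516 = 37.7473

37.75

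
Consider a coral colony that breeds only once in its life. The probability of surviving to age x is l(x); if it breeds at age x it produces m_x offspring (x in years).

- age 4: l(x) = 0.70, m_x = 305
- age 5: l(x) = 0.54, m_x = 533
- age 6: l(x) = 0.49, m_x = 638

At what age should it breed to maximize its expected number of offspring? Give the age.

Expected offspring if breeding at age x = l(x) × m_x:
  age 4: 0.70 × 305 = 213.500
  age 5: 0.54 × 533 = 287.820
  age 6: 0.49 × 638 = 312.620
Maximum at age 6 (312.620).

6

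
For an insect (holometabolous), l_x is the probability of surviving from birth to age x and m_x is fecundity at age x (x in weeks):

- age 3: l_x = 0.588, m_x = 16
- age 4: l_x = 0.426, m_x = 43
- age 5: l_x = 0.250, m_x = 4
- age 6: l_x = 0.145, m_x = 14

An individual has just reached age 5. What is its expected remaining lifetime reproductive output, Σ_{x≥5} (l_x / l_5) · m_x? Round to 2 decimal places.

12.12

l_5 = 0.250. Conditional survival from age 5 to x is l_x / l_5.
  x=5: (0.250/0.250) × 4 = 4.0000
  x=6: (0.145/0.250) × 14 = 8.1200
Sum = 4.0000 + 8.1200 = 12.1200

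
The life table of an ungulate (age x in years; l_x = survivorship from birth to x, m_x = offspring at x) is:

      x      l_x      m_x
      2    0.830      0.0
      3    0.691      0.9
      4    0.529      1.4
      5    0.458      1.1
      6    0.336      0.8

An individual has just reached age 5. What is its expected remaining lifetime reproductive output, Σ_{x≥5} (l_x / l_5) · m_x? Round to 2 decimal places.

l_5 = 0.458. Conditional survival from age 5 to x is l_x / l_5.
  x=5: (0.458/0.458) × 1.1 = 1.1000
  x=6: (0.336/0.458) × 0.8 = 0.5869
Sum = 1.1000 + 0.5869 = 1.6869

1.69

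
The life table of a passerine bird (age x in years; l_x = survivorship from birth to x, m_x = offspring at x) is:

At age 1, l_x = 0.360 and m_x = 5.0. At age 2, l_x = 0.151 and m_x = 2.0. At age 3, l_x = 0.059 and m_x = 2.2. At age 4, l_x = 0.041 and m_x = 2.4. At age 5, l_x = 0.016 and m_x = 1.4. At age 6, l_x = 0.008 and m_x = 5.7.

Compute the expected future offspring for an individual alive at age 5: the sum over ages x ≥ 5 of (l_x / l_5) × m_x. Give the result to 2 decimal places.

l_5 = 0.016. Conditional survival from age 5 to x is l_x / l_5.
  x=5: (0.016/0.016) × 1.4 = 1.4000
  x=6: (0.008/0.016) × 5.7 = 2.8500
Sum = 1.4000 + 2.8500 = 4.2500

4.25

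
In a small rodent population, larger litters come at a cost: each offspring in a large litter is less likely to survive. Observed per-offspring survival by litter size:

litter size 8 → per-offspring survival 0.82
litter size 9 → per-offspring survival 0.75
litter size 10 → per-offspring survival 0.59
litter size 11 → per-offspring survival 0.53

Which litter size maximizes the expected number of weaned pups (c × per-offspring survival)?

Expected weaned pups = c × s(c):
  c=8: 8 × 0.82 = 6.560
  c=9: 9 × 0.75 = 6.750
  c=10: 10 × 0.59 = 5.900
  c=11: 11 × 0.53 = 5.830
Maximum at c = 9 (6.750 weaned pups).

9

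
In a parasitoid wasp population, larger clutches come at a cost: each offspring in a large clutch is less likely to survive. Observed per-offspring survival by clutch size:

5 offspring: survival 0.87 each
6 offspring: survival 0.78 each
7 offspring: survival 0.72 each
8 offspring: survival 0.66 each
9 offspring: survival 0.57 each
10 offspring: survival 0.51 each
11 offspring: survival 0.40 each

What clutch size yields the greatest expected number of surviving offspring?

Expected surviving offspring = c × s(c):
  c=5: 5 × 0.87 = 4.350
  c=6: 6 × 0.78 = 4.680
  c=7: 7 × 0.72 = 5.040
  c=8: 8 × 0.66 = 5.280
  c=9: 9 × 0.57 = 5.130
  c=10: 10 × 0.51 = 5.100
  c=11: 11 × 0.40 = 4.400
Maximum at c = 8 (5.280 surviving offspring).

8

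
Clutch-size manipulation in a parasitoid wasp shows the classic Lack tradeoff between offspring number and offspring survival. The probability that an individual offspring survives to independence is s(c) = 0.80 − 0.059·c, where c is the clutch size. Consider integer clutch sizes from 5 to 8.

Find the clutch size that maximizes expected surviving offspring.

7

Expected surviving offspring = c × s(c):
  c=5: 5 × 0.505 = 2.525
  c=6: 6 × 0.446 = 2.676
  c=7: 7 × 0.387 = 2.709
  c=8: 8 × 0.328 = 2.624
Maximum at c = 7 (2.709 surviving offspring).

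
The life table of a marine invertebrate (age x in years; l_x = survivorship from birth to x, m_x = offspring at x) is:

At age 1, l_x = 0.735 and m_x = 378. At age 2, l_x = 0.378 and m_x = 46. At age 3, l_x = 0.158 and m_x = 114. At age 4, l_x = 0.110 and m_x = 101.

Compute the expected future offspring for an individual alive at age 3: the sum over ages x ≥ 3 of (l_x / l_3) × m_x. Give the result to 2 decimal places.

l_3 = 0.158. Conditional survival from age 3 to x is l_x / l_3.
  x=3: (0.158/0.158) × 114 = 114.0000
  x=4: (0.110/0.158) × 101 = 70.3165
Sum = 114.0000 + 70.3165 = 184.3165

184.32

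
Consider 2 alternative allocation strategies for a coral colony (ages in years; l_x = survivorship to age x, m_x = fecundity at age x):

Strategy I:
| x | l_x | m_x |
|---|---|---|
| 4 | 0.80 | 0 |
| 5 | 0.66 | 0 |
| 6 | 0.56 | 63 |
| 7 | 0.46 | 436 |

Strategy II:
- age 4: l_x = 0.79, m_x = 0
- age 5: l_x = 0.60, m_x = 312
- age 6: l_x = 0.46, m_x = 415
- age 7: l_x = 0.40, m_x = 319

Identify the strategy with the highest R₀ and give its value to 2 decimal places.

Strategy I: R₀ = 0.80×0 + 0.66×0 + 0.56×63 + 0.46×436 = 235.8400
Strategy II: R₀ = 0.79×0 + 0.60×312 + 0.46×415 + 0.40×319 = 505.7000
Highest R₀: strategy II with 505.7000.

505.70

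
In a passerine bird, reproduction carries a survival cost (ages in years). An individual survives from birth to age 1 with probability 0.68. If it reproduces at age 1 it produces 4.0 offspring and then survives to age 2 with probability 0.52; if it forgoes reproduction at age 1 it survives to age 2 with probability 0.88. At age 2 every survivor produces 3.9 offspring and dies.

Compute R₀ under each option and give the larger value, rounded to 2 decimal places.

4.10

breed at age 1: R₀ = 0.68 × (4.0 + 0.52 × 3.9) = 0.68 × 6.0280 = 4.0990
delay to age 2: R₀ = 0.68 × (0.88 × 3.9) = 0.68 × 3.4320 = 2.3338
Higher: breed at age 1 (4.0990).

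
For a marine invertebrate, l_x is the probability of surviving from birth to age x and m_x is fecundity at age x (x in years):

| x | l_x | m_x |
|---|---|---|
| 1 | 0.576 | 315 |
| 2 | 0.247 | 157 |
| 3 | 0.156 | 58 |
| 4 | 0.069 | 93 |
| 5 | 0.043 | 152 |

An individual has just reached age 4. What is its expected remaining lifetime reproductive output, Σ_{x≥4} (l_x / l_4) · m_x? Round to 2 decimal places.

l_4 = 0.069. Conditional survival from age 4 to x is l_x / l_4.
  x=4: (0.069/0.069) × 93 = 93.0000
  x=5: (0.043/0.069) × 152 = 94.7246
Sum = 93.0000 + 94.7246 = 187.7246

187.72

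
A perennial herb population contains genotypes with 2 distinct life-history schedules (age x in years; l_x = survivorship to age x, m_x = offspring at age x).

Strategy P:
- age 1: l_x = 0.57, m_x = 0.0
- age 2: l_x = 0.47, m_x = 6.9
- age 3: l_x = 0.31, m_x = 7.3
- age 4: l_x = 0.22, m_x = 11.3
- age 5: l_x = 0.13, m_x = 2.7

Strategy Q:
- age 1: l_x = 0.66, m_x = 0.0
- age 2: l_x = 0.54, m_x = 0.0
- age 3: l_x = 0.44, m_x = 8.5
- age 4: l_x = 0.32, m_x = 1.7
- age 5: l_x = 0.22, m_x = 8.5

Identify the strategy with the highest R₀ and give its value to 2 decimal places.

Strategy P: R₀ = 0.57×0.0 + 0.47×6.9 + 0.31×7.3 + 0.22×11.3 + 0.13×2.7 = 8.3430
Strategy Q: R₀ = 0.66×0.0 + 0.54×0.0 + 0.44×8.5 + 0.32×1.7 + 0.22×8.5 = 6.1540
Highest R₀: strategy P with 8.3430.

8.34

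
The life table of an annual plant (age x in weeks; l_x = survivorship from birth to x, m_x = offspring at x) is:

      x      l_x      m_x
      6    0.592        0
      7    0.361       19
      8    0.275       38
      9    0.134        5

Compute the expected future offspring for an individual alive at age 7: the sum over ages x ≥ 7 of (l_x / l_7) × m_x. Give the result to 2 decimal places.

l_7 = 0.361. Conditional survival from age 7 to x is l_x / l_7.
  x=7: (0.361/0.361) × 19 = 19.0000
  x=8: (0.275/0.361) × 38 = 28.9474
  x=9: (0.134/0.361) × 5 = 1.8560
Sum = 19.0000 + 28.9474 + 1.8560 = 49.8033

49.80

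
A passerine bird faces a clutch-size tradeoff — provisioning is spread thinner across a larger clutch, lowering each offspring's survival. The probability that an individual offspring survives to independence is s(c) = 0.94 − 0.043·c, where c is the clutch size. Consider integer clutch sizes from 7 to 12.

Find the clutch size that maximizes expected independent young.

11

Expected independent young = c × s(c):
  c=7: 7 × 0.639 = 4.473
  c=8: 8 × 0.596 = 4.768
  c=9: 9 × 0.553 = 4.977
  c=10: 10 × 0.510 = 5.100
  c=11: 11 × 0.467 = 5.137
  c=12: 12 × 0.424 = 5.088
Maximum at c = 11 (5.137 independent young).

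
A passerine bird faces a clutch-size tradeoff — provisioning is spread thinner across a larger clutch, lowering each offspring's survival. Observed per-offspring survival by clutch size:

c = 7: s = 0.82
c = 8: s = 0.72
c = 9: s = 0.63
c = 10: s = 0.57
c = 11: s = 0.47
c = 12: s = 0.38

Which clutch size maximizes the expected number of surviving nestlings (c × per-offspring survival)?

8

Expected surviving nestlings = c × s(c):
  c=7: 7 × 0.82 = 5.740
  c=8: 8 × 0.72 = 5.760
  c=9: 9 × 0.63 = 5.670
  c=10: 10 × 0.57 = 5.700
  c=11: 11 × 0.47 = 5.170
  c=12: 12 × 0.38 = 4.560
Maximum at c = 8 (5.760 surviving nestlings).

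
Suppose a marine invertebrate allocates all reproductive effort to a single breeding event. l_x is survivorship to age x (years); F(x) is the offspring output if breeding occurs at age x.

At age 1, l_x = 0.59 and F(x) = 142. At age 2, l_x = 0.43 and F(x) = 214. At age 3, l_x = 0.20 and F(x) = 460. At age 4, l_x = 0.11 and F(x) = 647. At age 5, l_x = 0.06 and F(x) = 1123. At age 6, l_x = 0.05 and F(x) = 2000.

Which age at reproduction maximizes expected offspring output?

6

Expected offspring if breeding at age x = l_x × F(x):
  age 1: 0.59 × 142 = 83.780
  age 2: 0.43 × 214 = 92.020
  age 3: 0.20 × 460 = 92.000
  age 4: 0.11 × 647 = 71.170
  age 5: 0.06 × 1123 = 67.380
  age 6: 0.05 × 2000 = 100.000
Maximum at age 6 (100.000).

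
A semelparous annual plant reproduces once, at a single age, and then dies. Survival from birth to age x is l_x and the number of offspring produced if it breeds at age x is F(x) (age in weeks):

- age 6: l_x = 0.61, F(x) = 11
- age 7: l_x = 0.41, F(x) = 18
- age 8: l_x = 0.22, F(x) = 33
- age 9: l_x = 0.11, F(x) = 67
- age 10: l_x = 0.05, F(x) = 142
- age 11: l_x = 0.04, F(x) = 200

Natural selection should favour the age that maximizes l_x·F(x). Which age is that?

Expected offspring if breeding at age x = l_x × F(x):
  age 6: 0.61 × 11 = 6.710
  age 7: 0.41 × 18 = 7.380
  age 8: 0.22 × 33 = 7.260
  age 9: 0.11 × 67 = 7.370
  age 10: 0.05 × 142 = 7.100
  age 11: 0.04 × 200 = 8.000
Maximum at age 11 (8.000).

11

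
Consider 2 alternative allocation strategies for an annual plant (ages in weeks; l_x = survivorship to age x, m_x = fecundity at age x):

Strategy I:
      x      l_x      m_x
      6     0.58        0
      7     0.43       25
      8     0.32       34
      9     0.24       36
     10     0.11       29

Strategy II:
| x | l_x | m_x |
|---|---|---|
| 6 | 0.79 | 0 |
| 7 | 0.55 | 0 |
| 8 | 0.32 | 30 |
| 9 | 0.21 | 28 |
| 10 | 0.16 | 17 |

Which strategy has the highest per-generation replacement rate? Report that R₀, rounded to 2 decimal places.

33.46

Strategy I: R₀ = 0.58×0 + 0.43×25 + 0.32×34 + 0.24×36 + 0.11×29 = 33.4600
Strategy II: R₀ = 0.79×0 + 0.55×0 + 0.32×30 + 0.21×28 + 0.16×17 = 18.2000
Highest R₀: strategy I with 33.4600.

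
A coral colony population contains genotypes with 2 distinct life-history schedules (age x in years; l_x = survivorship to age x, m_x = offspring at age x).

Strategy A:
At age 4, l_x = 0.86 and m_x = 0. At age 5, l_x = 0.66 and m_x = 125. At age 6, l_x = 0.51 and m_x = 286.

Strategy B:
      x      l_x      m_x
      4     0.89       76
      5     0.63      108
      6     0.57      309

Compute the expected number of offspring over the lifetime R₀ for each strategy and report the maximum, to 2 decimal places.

Strategy A: R₀ = 0.86×0 + 0.66×125 + 0.51×286 = 228.3600
Strategy B: R₀ = 0.89×76 + 0.63×108 + 0.57×309 = 311.8100
Highest R₀: strategy B with 311.8100.

311.81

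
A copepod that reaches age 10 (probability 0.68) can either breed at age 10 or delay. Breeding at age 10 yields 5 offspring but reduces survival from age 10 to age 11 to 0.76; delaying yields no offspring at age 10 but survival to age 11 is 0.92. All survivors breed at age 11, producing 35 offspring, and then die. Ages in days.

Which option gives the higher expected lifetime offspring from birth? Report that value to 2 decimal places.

21.90

breed at age 10: R₀ = 0.68 × (5 + 0.76 × 35) = 0.68 × 31.6000 = 21.4880
delay to age 11: R₀ = 0.68 × (0.92 × 35) = 0.68 × 32.2000 = 21.8960
Higher: delay to age 11 (21.8960).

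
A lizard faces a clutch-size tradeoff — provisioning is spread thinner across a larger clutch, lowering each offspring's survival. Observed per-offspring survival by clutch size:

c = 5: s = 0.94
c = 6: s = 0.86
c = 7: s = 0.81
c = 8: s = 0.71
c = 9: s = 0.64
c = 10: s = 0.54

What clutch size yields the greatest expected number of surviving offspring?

9

Expected surviving offspring = c × s(c):
  c=5: 5 × 0.94 = 4.700
  c=6: 6 × 0.86 = 5.160
  c=7: 7 × 0.81 = 5.670
  c=8: 8 × 0.71 = 5.680
  c=9: 9 × 0.64 = 5.760
  c=10: 10 × 0.54 = 5.400
Maximum at c = 9 (5.760 surviving offspring).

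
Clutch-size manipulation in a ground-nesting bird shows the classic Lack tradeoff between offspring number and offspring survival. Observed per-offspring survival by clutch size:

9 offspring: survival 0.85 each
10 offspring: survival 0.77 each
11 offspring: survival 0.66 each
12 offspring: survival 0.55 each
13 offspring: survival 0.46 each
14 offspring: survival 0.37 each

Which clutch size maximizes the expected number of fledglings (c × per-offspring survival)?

10

Expected fledglings = c × s(c):
  c=9: 9 × 0.85 = 7.650
  c=10: 10 × 0.77 = 7.700
  c=11: 11 × 0.66 = 7.260
  c=12: 12 × 0.55 = 6.600
  c=13: 13 × 0.46 = 5.980
  c=14: 14 × 0.37 = 5.180
Maximum at c = 10 (7.700 fledglings).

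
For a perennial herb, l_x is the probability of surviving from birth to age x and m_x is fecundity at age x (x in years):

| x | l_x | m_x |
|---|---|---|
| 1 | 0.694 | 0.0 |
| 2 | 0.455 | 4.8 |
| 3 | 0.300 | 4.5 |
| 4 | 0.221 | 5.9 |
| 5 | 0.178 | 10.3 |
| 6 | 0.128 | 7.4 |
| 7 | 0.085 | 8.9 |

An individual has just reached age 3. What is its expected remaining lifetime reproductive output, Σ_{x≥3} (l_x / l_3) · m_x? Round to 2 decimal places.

l_3 = 0.300. Conditional survival from age 3 to x is l_x / l_3.
  x=3: (0.300/0.300) × 4.5 = 4.5000
  x=4: (0.221/0.300) × 5.9 = 4.3463
  x=5: (0.178/0.300) × 10.3 = 6.1113
  x=6: (0.128/0.300) × 7.4 = 3.1573
  x=7: (0.085/0.300) × 8.9 = 2.5217
Sum = 4.5000 + 4.3463 + 6.1113 + 3.1573 + 2.5217 = 20.6367

20.64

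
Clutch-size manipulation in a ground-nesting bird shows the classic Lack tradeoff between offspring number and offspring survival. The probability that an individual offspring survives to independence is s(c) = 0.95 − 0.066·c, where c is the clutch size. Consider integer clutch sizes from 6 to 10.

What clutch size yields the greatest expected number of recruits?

Expected recruits = c × s(c):
  c=6: 6 × 0.554 = 3.324
  c=7: 7 × 0.488 = 3.416
  c=8: 8 × 0.422 = 3.376
  c=9: 9 × 0.356 = 3.204
  c=10: 10 × 0.290 = 2.900
Maximum at c = 7 (3.416 recruits).

7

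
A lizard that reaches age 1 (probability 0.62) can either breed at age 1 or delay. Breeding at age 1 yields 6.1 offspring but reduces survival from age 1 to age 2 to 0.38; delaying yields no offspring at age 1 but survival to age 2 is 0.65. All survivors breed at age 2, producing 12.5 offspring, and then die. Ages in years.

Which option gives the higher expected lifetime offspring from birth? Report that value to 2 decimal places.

breed at age 1: R₀ = 0.62 × (6.1 + 0.38 × 12.5) = 0.62 × 10.8500 = 6.7270
delay to age 2: R₀ = 0.62 × (0.65 × 12.5) = 0.62 × 8.1250 = 5.0375
Higher: breed at age 1 (6.7270).

6.73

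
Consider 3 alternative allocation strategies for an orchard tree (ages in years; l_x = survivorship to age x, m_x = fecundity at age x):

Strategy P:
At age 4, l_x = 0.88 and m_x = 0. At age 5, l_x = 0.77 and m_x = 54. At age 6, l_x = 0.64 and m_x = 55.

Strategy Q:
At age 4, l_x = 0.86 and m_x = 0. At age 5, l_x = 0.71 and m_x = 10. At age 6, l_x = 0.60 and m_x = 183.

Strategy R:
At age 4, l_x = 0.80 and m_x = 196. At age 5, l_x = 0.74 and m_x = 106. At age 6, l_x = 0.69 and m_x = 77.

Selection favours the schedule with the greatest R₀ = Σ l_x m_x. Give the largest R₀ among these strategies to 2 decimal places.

288.37

Strategy P: R₀ = 0.88×0 + 0.77×54 + 0.64×55 = 76.7800
Strategy Q: R₀ = 0.86×0 + 0.71×10 + 0.60×183 = 116.9000
Strategy R: R₀ = 0.80×196 + 0.74×106 + 0.69×77 = 288.3700
Highest R₀: strategy R with 288.3700.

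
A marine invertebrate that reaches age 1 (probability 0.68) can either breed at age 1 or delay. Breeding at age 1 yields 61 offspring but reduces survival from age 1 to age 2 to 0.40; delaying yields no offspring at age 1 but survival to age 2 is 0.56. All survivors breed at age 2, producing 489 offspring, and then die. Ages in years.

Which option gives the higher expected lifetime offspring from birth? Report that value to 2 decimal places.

186.21

breed at age 1: R₀ = 0.68 × (61 + 0.40 × 489) = 0.68 × 256.6000 = 174.4880
delay to age 2: R₀ = 0.68 × (0.56 × 489) = 0.68 × 273.8400 = 186.2112
Higher: delay to age 2 (186.2112).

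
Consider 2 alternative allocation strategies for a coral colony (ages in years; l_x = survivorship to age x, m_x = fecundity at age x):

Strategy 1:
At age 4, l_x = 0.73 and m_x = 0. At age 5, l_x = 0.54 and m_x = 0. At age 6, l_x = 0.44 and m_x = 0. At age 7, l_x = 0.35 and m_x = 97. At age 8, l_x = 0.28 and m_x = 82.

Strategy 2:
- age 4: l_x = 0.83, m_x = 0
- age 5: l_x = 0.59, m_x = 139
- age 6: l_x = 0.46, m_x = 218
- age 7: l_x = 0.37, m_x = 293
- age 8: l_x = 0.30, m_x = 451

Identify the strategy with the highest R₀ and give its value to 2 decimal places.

426.00

Strategy 1: R₀ = 0.73×0 + 0.54×0 + 0.44×0 + 0.35×97 + 0.28×82 = 56.9100
Strategy 2: R₀ = 0.83×0 + 0.59×139 + 0.46×218 + 0.37×293 + 0.30×451 = 426.0000
Highest R₀: strategy 2 with 426.0000.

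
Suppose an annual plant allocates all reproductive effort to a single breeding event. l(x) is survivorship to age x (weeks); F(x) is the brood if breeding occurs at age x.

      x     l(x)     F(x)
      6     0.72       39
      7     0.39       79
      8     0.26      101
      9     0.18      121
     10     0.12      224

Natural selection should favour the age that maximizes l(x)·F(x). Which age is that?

Expected offspring if breeding at age x = l(x) × F(x):
  age 6: 0.72 × 39 = 28.080
  age 7: 0.39 × 79 = 30.810
  age 8: 0.26 × 101 = 26.260
  age 9: 0.18 × 121 = 21.780
  age 10: 0.12 × 224 = 26.880
Maximum at age 7 (30.810).

7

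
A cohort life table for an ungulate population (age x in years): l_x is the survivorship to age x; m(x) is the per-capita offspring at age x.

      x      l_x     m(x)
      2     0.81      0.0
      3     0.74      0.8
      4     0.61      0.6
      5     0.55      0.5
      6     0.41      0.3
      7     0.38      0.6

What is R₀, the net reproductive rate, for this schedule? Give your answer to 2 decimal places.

1.58

R₀ = Σ l_x m(x):
  age 2: 0.81 × 0.0 = 0.0000
  age 3: 0.74 × 0.8 = 0.5920
  age 4: 0.61 × 0.6 = 0.3660
  age 5: 0.55 × 0.5 = 0.2750
  age 6: 0.41 × 0.3 = 0.1230
  age 7: 0.38 × 0.6 = 0.2280
R₀ = 0.0000 + 0.5920 + 0.3660 + 0.2750 + 0.1230 + 0.2280 = 1.5840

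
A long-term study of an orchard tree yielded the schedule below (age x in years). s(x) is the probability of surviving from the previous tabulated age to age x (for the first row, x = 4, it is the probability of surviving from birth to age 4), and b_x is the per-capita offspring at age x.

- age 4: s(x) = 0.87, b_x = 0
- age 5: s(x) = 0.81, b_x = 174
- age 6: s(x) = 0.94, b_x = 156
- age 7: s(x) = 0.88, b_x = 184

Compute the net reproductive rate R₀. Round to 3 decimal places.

333.214

Survivorship from birth: l_x = s_4·s_5·…·s_x.
  l_4 = 0.87000
  l_5 = 0.70470
  l_6 = 0.66242
  l_7 = 0.58293
R₀ = Σ l_x b_x:
  age 4: 0.87000 × 0 = 0.0000
  age 5: 0.70470 × 174 = 122.6178
  age 6: 0.66242 × 156 = 103.3375
  age 7: 0.58293 × 184 = 107.2591
R₀ = 0.0000 + 122.6178 + 103.3375 + 107.2591 = 333.2144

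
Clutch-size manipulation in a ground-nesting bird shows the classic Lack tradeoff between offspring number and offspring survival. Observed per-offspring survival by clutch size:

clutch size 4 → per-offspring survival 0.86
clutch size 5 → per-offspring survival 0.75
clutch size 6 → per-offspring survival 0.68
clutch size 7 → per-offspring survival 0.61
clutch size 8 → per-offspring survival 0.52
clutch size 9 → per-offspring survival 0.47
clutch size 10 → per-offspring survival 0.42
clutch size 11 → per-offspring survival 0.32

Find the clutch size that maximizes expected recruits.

7

Expected recruits = c × s(c):
  c=4: 4 × 0.86 = 3.440
  c=5: 5 × 0.75 = 3.750
  c=6: 6 × 0.68 = 4.080
  c=7: 7 × 0.61 = 4.270
  c=8: 8 × 0.52 = 4.160
  c=9: 9 × 0.47 = 4.230
  c=10: 10 × 0.42 = 4.200
  c=11: 11 × 0.32 = 3.520
Maximum at c = 7 (4.270 recruits).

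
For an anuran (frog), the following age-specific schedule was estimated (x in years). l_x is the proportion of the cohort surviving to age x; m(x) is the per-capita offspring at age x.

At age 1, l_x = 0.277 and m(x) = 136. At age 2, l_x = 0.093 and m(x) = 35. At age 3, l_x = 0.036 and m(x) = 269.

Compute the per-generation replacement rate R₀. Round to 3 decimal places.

R₀ = Σ l_x m(x):
  age 1: 0.277 × 136 = 37.6720
  age 2: 0.093 × 35 = 3.2550
  age 3: 0.036 × 269 = 9.6840
R₀ = 37.6720 + 3.2550 + 9.6840 = 50.6110

50.611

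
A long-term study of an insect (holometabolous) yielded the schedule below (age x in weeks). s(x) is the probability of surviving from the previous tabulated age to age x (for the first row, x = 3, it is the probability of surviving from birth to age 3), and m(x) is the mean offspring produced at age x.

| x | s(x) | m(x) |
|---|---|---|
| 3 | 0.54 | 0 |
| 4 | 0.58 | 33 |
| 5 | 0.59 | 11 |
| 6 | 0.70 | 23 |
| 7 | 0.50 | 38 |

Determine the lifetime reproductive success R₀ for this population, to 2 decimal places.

17.80

Survivorship from birth: l_x = s_3·s_4·…·s_x.
  l_3 = 0.54000
  l_4 = 0.31320
  l_5 = 0.18479
  l_6 = 0.12935
  l_7 = 0.06468
R₀ = Σ l_x m(x):
  age 3: 0.54000 × 0 = 0.0000
  age 4: 0.31320 × 33 = 10.3356
  age 5: 0.18479 × 11 = 2.0327
  age 6: 0.12935 × 23 = 2.9750
  age 7: 0.06468 × 38 = 2.4578
R₀ = 0.0000 + 10.3356 + 2.0327 + 2.9750 + 2.4578 = 17.8012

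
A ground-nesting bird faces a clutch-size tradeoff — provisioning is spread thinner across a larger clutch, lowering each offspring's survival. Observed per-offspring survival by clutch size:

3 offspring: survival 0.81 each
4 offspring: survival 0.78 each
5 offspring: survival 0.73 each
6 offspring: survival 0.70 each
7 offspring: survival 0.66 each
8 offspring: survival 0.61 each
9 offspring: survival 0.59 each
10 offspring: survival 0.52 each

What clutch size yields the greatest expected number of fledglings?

9

Expected fledglings = c × s(c):
  c=3: 3 × 0.81 = 2.430
  c=4: 4 × 0.78 = 3.120
  c=5: 5 × 0.73 = 3.650
  c=6: 6 × 0.70 = 4.200
  c=7: 7 × 0.66 = 4.620
  c=8: 8 × 0.61 = 4.880
  c=9: 9 × 0.59 = 5.310
  c=10: 10 × 0.52 = 5.200
Maximum at c = 9 (5.310 fledglings).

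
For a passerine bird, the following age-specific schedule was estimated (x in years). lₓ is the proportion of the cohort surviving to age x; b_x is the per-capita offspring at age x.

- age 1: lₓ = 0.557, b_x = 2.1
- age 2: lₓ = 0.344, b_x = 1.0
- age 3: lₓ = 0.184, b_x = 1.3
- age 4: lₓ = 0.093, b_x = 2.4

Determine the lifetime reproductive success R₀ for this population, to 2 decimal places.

1.98

R₀ = Σ lₓ b_x:
  age 1: 0.557 × 2.1 = 1.1697
  age 2: 0.344 × 1.0 = 0.3440
  age 3: 0.184 × 1.3 = 0.2392
  age 4: 0.093 × 2.4 = 0.2232
R₀ = 1.1697 + 0.3440 + 0.2392 + 0.2232 = 1.9761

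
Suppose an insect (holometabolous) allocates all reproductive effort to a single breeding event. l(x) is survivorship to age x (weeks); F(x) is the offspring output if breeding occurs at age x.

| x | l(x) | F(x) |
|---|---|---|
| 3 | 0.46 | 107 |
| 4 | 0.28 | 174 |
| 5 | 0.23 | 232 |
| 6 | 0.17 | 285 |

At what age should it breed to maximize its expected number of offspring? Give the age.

5

Expected offspring if breeding at age x = l(x) × F(x):
  age 3: 0.46 × 107 = 49.220
  age 4: 0.28 × 174 = 48.720
  age 5: 0.23 × 232 = 53.360
  age 6: 0.17 × 285 = 48.450
Maximum at age 5 (53.360).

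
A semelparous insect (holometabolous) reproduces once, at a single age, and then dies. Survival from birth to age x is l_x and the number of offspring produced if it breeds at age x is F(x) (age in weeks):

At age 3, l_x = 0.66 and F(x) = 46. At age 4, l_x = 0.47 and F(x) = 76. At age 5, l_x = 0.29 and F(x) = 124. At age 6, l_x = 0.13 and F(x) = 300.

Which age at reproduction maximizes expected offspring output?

6

Expected offspring if breeding at age x = l_x × F(x):
  age 3: 0.66 × 46 = 30.360
  age 4: 0.47 × 76 = 35.720
  age 5: 0.29 × 124 = 35.960
  age 6: 0.13 × 300 = 39.000
Maximum at age 6 (39.000).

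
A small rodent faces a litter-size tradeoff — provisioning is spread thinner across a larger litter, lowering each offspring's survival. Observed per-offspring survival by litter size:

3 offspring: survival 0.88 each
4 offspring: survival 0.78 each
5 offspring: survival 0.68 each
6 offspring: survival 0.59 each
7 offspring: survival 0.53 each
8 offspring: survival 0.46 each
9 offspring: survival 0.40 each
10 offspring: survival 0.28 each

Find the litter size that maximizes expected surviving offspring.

7

Expected surviving offspring = c × s(c):
  c=3: 3 × 0.88 = 2.640
  c=4: 4 × 0.78 = 3.120
  c=5: 5 × 0.68 = 3.400
  c=6: 6 × 0.59 = 3.540
  c=7: 7 × 0.53 = 3.710
  c=8: 8 × 0.46 = 3.680
  c=9: 9 × 0.40 = 3.600
  c=10: 10 × 0.28 = 2.800
Maximum at c = 7 (3.710 surviving offspring).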